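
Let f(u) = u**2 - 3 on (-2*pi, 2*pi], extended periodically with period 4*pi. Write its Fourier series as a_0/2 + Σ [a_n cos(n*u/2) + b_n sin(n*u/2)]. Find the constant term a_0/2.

-3 + 4*pi**2/3

a_0 = (1/(2*pi)) ∫_{-2*pi}^{2*pi} f(u) du = (1/(2*pi)) · (-12*pi + 16*pi**3/3) = -6 + 8*pi**2/3.
So the constant term a_0/2 = -3 + 4*pi**2/3.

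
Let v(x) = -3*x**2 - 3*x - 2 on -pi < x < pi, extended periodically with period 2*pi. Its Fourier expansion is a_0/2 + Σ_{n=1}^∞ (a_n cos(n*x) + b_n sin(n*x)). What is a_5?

a_5 = 1/pi ∫_{-pi}^{pi} v(x) cos(5*x) dx.
Integrating by parts twice (tabular method), an antiderivative of (-3*x**2 - 3*x - 2) cos(5*x) is -3*x**2*sin(5*x)/5 - 3*x*sin(5*x)/5 - 6*x*cos(5*x)/25 - 44*sin(5*x)/125 - 3*cos(5*x)/25; evaluating from -pi to pi: ∫_{-pi}^{pi} (-3*x**2 - 3*x - 2) cos(5*x) dx = (3/25 + 6*pi/25) - (3/25 - 6*pi/25) = 12*pi/25.
Hence a_5 = (1/pi)·(12*pi/25) = 12/25.

12/25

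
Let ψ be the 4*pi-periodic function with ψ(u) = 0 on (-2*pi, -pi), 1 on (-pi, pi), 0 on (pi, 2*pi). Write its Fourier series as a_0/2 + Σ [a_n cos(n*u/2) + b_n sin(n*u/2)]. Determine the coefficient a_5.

a_5 = (1/(2*pi)) ∫_{-2*pi}^{2*pi} ψ(u) cos(5*u/2) du.
ψ is even and cos(5*u/2) is even, so the integrand is even and a_5 = 1/pi ∫_0^{2*pi} ψ(u) cos(5*u/2) du.
Split the integral at the breakpoints.
Directly, an antiderivative of (1) cos(5*u/2) is 2*sin(5*u/2)/5; evaluating from 0 to pi: ∫_{0}^{pi} (1) cos(5*u/2) du = (2/5) - (0) = 2/5.
∫_{pi}^{2*pi} (0) cos(5*u/2) du = 0.
Summing the pieces and multiplying by (1/pi) gives a_5 = 2/(5*pi).

2/(5*pi)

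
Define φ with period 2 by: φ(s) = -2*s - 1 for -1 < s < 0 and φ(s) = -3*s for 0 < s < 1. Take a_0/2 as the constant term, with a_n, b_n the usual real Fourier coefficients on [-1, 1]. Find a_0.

-3/2

a_0 = ∫_{-1}^{1} φ(s) ds = -3/2.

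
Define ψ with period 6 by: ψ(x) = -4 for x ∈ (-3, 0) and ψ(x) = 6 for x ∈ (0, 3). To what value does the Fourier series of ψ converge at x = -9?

1

x = -9 differs from x = 3 by -2 full period(s), and the series is 6-periodic.
At x = 3 the one-sided limits are ψ(3^-) = 6 and ψ(3^+) = -4.
By Dirichlet's theorem the series converges to their average, [(6) + (-4)]/2 = 1.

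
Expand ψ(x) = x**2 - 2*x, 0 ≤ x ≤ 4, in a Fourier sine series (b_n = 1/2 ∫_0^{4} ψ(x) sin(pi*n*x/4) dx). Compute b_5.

b_5 = 1/2 ∫_0^{4} (x**2 - 2*x) sin(5*pi*x/4) dx.
Integrating by parts twice (tabular method), an antiderivative of (x**2 - 2*x) sin(5*pi*x/4) is -4*x**2*cos(5*pi*x/4)/(5*pi) + 32*x*sin(5*pi*x/4)/(25*pi**2) + 8*x*cos(5*pi*x/4)/(5*pi) - 32*sin(5*pi*x/4)/(25*pi**2) + 128*cos(5*pi*x/4)/(125*pi**3); evaluating from 0 to 4: ∫_{0}^{4} (x**2 - 2*x) sin(5*pi*x/4) dx = (32*(-4 + 25*pi**2)/(125*pi**3)) - (128/(125*pi**3)) = 32*(-8 + 25*pi**2)/(125*pi**3).
Hence b_5 = (1/2)·(32*(-8 + 25*pi**2)/(125*pi**3)) = 16*(-8 + 25*pi**2)/(125*pi**3).

16*(-8 + 25*pi**2)/(125*pi**3)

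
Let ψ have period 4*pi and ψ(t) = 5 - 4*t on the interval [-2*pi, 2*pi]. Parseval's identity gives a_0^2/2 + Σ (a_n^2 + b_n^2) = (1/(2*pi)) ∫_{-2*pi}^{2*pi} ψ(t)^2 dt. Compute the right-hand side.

50 + 128*pi**2/3

(1/(2*pi)) ∫_{-2*pi}^{2*pi} ψ(t)^2 dt = (1/(2*pi)) · (100*pi + 256*pi**3/3) = 50 + 128*pi**2/3.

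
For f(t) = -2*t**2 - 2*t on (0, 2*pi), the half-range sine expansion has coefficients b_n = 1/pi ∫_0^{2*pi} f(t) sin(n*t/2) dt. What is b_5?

b_5 = 1/pi ∫_0^{2*pi} (-2*t**2 - 2*t) sin(5*t/2) dt.
Integrating by parts twice (tabular method), an antiderivative of (-2*t**2 - 2*t) sin(5*t/2) is 4*t**2*cos(5*t/2)/5 - 16*t*sin(5*t/2)/25 + 4*t*cos(5*t/2)/5 - 8*sin(5*t/2)/25 - 32*cos(5*t/2)/125; evaluating from 0 to 2*pi: ∫_{0}^{2*pi} (-2*t**2 - 2*t) sin(5*t/2) dt = (-16*pi**2/5 - 8*pi/5 + 32/125) - (-32/125) = -16*pi**2/5 - 8*pi/5 + 64/125.
Hence b_5 = (1/pi)·(-16*pi**2/5 - 8*pi/5 + 64/125) = 8*(-50*pi**2 - 25*pi + 8)/(125*pi).

8*(-50*pi**2 - 25*pi + 8)/(125*pi)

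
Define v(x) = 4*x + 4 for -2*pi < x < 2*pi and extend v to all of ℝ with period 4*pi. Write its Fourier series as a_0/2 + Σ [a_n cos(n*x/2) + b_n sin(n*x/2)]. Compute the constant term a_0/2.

4

a_0 = (1/(2*pi)) ∫_{-2*pi}^{2*pi} v(x) dx = (1/(2*pi)) · (16*pi) = 8.
So the constant term a_0/2 = 4.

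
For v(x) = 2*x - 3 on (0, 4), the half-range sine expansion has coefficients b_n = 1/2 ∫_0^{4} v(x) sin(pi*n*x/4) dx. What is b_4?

-4/pi

b_4 = 1/2 ∫_0^{4} (2*x - 3) sin(pi*x) dx.
Integrating by parts (boundary term plus one more integral), an antiderivative of (2*x - 3) sin(pi*x) is -2*x*cos(pi*x)/pi + 2*sin(pi*x)/pi**2 + 3*cos(pi*x)/pi; evaluating from 0 to 4: ∫_{0}^{4} (2*x - 3) sin(pi*x) dx = (-5/pi) - (3/pi) = -8/pi.
Hence b_4 = (1/2)·(-8/pi) = -4/pi.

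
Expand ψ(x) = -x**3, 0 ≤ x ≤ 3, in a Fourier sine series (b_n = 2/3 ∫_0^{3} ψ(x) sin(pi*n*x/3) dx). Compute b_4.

b_4 = 2/3 ∫_0^{3} (-x**3) sin(4*pi*x/3) dx.
Integrating by parts three times (tabular method), an antiderivative of (-x**3) sin(4*pi*x/3) is 3*x**3*cos(4*pi*x/3)/(4*pi) - 27*x**2*sin(4*pi*x/3)/(16*pi**2) - 81*x*cos(4*pi*x/3)/(32*pi**3) + 243*sin(4*pi*x/3)/(128*pi**4); evaluating from 0 to 3: ∫_{0}^{3} (-x**3) sin(4*pi*x/3) dx = (81*(-3 + 8*pi**2)/(32*pi**3)) - (0) = 81*(-3 + 8*pi**2)/(32*pi**3).
Hence b_4 = (2/3)·(81*(-3 + 8*pi**2)/(32*pi**3)) = 27*(-3 + 8*pi**2)/(16*pi**3).

27*(-3 + 8*pi**2)/(16*pi**3)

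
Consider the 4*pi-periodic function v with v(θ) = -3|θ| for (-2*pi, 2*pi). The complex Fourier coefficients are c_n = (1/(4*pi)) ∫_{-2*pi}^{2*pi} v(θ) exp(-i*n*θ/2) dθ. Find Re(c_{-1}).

Since v is real-valued, Re(c_{-1}) = (1/(4*pi)) ∫_{-2*pi}^{2*pi} v(θ) cos(-θ/2) dθ = a_{1}/2.
v is even and cos(-θ/2) is even, so the integrand is even: ∫_{-2*pi}^{2*pi} v(θ) cos(-θ/2) dθ = 2∫_0^{2*pi} v(θ) cos(-θ/2) dθ.
Integrating by parts (boundary term plus one more integral), an antiderivative of (-3*θ) cos(-θ/2) is -6*θ*sin(θ/2) - 12*cos(θ/2); evaluating from 0 to 2*pi: ∫_{0}^{2*pi} (-3*θ) cos(-θ/2) dθ = (12) - (-12) = 24.
So ∫_{-2*pi}^{2*pi} v(θ) cos(-θ/2) dθ = 48.
Hence Re(c_{-1}) = (1/(4*pi))·(48) = 12/pi.

12/pi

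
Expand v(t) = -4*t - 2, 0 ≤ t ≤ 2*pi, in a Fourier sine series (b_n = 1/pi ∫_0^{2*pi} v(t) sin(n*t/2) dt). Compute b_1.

b_1 = 1/pi ∫_0^{2*pi} (-4*t - 2) sin(t/2) dt.
Integrating by parts (boundary term plus one more integral), an antiderivative of (-4*t - 2) sin(t/2) is 8*t*cos(t/2) - 16*sin(t/2) + 4*cos(t/2); evaluating from 0 to 2*pi: ∫_{0}^{2*pi} (-4*t - 2) sin(t/2) dt = (-16*pi - 4) - (4) = -16*pi - 8.
Hence b_1 = (1/pi)·(-16*pi - 8) = -16 - 8/pi.

-16 - 8/pi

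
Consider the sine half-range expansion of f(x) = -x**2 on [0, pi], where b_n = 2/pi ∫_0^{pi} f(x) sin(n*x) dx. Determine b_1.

b_1 = 2/pi ∫_0^{pi} (-x**2) sin(x) dx.
Integrating by parts twice (tabular method), an antiderivative of (-x**2) sin(x) is x**2*cos(x) - 2*x*sin(x) - 2*cos(x); evaluating from 0 to pi: ∫_{0}^{pi} (-x**2) sin(x) dx = (2 - pi**2) - (-2) = 4 - pi**2.
Hence b_1 = (2/pi)·(4 - pi**2) = -2*pi + 8/pi.

-2*pi + 8/pi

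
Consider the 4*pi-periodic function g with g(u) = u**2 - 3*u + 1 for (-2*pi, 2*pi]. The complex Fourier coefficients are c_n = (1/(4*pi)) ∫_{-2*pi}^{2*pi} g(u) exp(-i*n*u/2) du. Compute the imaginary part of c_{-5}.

Since g is real-valued, Im(c_{-5}) = -(1/(4*pi)) ∫_{-2*pi}^{2*pi} g(u) sin(-5*u/2) du = b_{5}/2.
Integrating by parts twice (tabular method), an antiderivative of (u**2 - 3*u + 1) sin(-5*u/2) is 2*u**2*cos(5*u/2)/5 - 8*u*sin(5*u/2)/25 - 6*u*cos(5*u/2)/5 + 12*sin(5*u/2)/25 + 34*cos(5*u/2)/125; evaluating from -2*pi to 2*pi: ∫_{-2*pi}^{2*pi} (u**2 - 3*u + 1) sin(-5*u/2) du = (-8*pi**2/5 - 34/125 + 12*pi/5) - (-8*pi**2/5 - 12*pi/5 - 34/125) = 24*pi/5.
Hence Im(c_{-5}) = (-1/(4*pi))·(24*pi/5) = -6/5.

-6/5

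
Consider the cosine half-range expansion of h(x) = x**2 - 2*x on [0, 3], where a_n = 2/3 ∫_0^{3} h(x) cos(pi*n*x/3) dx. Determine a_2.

a_2 = 2/3 ∫_0^{3} (x**2 - 2*x) cos(2*pi*x/3) dx.
Integrating by parts twice (tabular method), an antiderivative of (x**2 - 2*x) cos(2*pi*x/3) is 3*x**2*sin(2*pi*x/3)/(2*pi) - 3*x*sin(2*pi*x/3)/pi + 9*x*cos(2*pi*x/3)/(2*pi**2) - 27*sin(2*pi*x/3)/(4*pi**3) - 9*cos(2*pi*x/3)/(2*pi**2); evaluating from 0 to 3: ∫_{0}^{3} (x**2 - 2*x) cos(2*pi*x/3) dx = (9/pi**2) - (-9/(2*pi**2)) = 27/(2*pi**2).
Hence a_2 = (2/3)·(27/(2*pi**2)) = 9/pi**2.

9/pi**2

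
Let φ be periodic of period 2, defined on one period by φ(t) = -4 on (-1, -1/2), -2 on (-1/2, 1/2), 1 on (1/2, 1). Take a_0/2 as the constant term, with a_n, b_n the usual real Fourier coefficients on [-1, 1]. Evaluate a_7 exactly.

a_7 = ∫_{-1}^{1} φ(t) cos(7*pi*t) dt.
Split the integral at the breakpoints.
Directly, an antiderivative of (-4) cos(7*pi*t) is -4*sin(7*pi*t)/(7*pi); evaluating from -1 to -1/2: ∫_{-1}^{-1/2} (-4) cos(7*pi*t) dt = (-4/(7*pi)) - (0) = -4/(7*pi).
Directly, an antiderivative of (-2) cos(7*pi*t) is -2*sin(7*pi*t)/(7*pi); evaluating from -1/2 to 1/2: ∫_{-1/2}^{1/2} (-2) cos(7*pi*t) dt = (2/(7*pi)) - (-2/(7*pi)) = 4/(7*pi).
Directly, an antiderivative of (1) cos(7*pi*t) is sin(7*pi*t)/(7*pi); evaluating from 1/2 to 1: ∫_{1/2}^{1} (1) cos(7*pi*t) dt = (0) - (-1/(7*pi)) = 1/(7*pi).
Summing the pieces gives a_7 = 1/(7*pi).

1/(7*pi)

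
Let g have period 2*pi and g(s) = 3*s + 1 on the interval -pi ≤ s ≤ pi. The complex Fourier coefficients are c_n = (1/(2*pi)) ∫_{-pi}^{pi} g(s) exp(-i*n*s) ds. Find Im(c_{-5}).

3/5

Since g is real-valued, Im(c_{-5}) = -(1/(2*pi)) ∫_{-pi}^{pi} g(s) sin(-5*s) ds = b_{5}/2.
Integrating by parts (boundary term plus one more integral), an antiderivative of (3*s + 1) sin(-5*s) is 3*s*cos(5*s)/5 - 3*sin(5*s)/25 + cos(5*s)/5; evaluating from -pi to pi: ∫_{-pi}^{pi} (3*s + 1) sin(-5*s) ds = (-3*pi/5 - 1/5) - (-1/5 + 3*pi/5) = -6*pi/5.
Hence Im(c_{-5}) = (-1/(2*pi))·(-6*pi/5) = 3/5.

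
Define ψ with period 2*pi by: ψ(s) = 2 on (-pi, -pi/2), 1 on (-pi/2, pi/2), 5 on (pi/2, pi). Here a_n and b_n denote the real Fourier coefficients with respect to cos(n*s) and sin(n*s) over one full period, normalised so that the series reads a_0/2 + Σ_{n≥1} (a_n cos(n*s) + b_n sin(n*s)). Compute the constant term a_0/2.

a_0 = 1/pi ∫_{-pi}^{pi} ψ(s) ds = 1/pi · (9*pi/2) = 9/2.
So the constant term a_0/2 = 9/4.

9/4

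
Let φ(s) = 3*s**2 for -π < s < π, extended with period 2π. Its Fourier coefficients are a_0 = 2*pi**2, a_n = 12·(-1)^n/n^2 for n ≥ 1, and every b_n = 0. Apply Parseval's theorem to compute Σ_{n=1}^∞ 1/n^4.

pi**4/90

Parseval: a_0^2/2 + Σ a_n^2 = (1/π) ∫_{-π}^{π} φ(s)^2 ds = 18*pi**4/5.
Subtract a_0^2/2 = 2*pi**4: Σ a_n^2 = 8*pi**4/5.
Since a_n^2 = 144/n^4, Σ 1/n^4 = pi**4/90.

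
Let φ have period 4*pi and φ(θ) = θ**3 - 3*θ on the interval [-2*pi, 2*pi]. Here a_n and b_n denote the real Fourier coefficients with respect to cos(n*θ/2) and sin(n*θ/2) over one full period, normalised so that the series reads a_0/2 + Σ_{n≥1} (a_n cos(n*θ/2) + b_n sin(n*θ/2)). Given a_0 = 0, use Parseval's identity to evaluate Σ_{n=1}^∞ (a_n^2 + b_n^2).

Parseval: a_0^2/2 + Σ_{n≥1} (a_n^2+b_n^2) = (1/(2*pi)) ∫_{-2*pi}^{2*pi} φ(θ)^2 dθ = 8*pi**2*(-168*pi**2 + 105 + 80*pi**4)/35.
Subtract a_0^2/2 = 0: Σ (a_n^2+b_n^2) = 8*pi**2*(-168*pi**2 + 105 + 80*pi**4)/35.

8*pi**2*(-168*pi**2 + 105 + 80*pi**4)/35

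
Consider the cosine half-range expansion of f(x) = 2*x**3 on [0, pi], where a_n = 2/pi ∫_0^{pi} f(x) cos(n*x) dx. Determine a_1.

-12*pi + 48/pi

a_1 = 2/pi ∫_0^{pi} (2*x**3) cos(x) dx.
Integrating by parts three times (tabular method), an antiderivative of (2*x**3) cos(x) is 2*x**3*sin(x) + 6*x**2*cos(x) - 12*x*sin(x) - 12*cos(x); evaluating from 0 to pi: ∫_{0}^{pi} (2*x**3) cos(x) dx = (12 - 6*pi**2) - (-12) = 24 - 6*pi**2.
Hence a_1 = (2/pi)·(24 - 6*pi**2) = -12*pi + 48/pi.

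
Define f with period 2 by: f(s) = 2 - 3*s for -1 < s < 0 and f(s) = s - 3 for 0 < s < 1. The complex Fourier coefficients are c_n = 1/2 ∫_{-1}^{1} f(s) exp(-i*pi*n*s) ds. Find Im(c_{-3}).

-2/pi

Since f is real-valued, Im(c_{-3}) = -1/2 ∫_{-1}^{1} f(s) sin(-3*pi*s) ds = b_{3}/2.
Split the integral at the breakpoints.
Integrating by parts (boundary term plus one more integral), an antiderivative of (2 - 3*s) sin(-3*pi*s) is -s*cos(3*pi*s)/pi + sin(3*pi*s)/(3*pi**2) + 2*cos(3*pi*s)/(3*pi); evaluating from -1 to 0: ∫_{-1}^{0} (2 - 3*s) sin(-3*pi*s) ds = (2/(3*pi)) - (-5/(3*pi)) = 7/(3*pi).
Integrating by parts (boundary term plus one more integral), an antiderivative of (s - 3) sin(-3*pi*s) is s*cos(3*pi*s)/(3*pi) - sin(3*pi*s)/(9*pi**2) - cos(3*pi*s)/pi; evaluating from 0 to 1: ∫_{0}^{1} (s - 3) sin(-3*pi*s) ds = (2/(3*pi)) - (-1/pi) = 5/(3*pi).
So ∫_{-1}^{1} f(s) sin(-3*pi*s) ds = 4/pi.
Hence Im(c_{-3}) = (-1/2)·(4/pi) = -2/pi.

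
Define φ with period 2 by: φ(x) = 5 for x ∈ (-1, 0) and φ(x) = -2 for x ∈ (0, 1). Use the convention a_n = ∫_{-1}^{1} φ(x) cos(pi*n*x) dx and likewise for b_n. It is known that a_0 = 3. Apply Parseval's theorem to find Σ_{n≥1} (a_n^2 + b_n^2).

49/2

Parseval: a_0^2/2 + Σ_{n≥1} (a_n^2+b_n^2) = ∫_{-1}^{1} φ(x)^2 dx = 29.
Subtract a_0^2/2 = 9/2: Σ (a_n^2+b_n^2) = 49/2.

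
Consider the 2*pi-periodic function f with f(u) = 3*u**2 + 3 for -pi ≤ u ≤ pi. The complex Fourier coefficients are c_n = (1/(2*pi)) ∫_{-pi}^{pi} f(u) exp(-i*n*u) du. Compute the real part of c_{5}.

Since f is real-valued, Re(c_{5}) = (1/(2*pi)) ∫_{-pi}^{pi} f(u) cos(5*u) du = a_{5}/2.
f is even and cos(5*u) is even, so the integrand is even: ∫_{-pi}^{pi} f(u) cos(5*u) du = 2∫_0^{pi} f(u) cos(5*u) du.
Integrating by parts twice (tabular method), an antiderivative of (3*u**2 + 3) cos(5*u) is 3*u**2*sin(5*u)/5 + 6*u*cos(5*u)/25 + 69*sin(5*u)/125; evaluating from 0 to pi: ∫_{0}^{pi} (3*u**2 + 3) cos(5*u) du = (-6*pi/25) - (0) = -6*pi/25.
So ∫_{-pi}^{pi} f(u) cos(5*u) du = -12*pi/25.
Hence Re(c_{5}) = (1/(2*pi))·(-12*pi/25) = -6/25.

-6/25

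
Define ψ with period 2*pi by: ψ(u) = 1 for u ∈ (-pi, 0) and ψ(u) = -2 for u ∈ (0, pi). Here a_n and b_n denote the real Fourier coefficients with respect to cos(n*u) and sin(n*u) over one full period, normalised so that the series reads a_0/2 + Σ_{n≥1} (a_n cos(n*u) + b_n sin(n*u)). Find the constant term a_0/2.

-1/2

a_0 = 1/pi ∫_{-pi}^{pi} ψ(u) du = 1/pi · (-pi) = -1.
So the constant term a_0/2 = -1/2.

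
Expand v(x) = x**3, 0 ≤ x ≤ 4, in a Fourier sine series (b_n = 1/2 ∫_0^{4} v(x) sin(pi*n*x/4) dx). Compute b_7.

128*(-6 + 49*pi**2)/(343*pi**3)

b_7 = 1/2 ∫_0^{4} (x**3) sin(7*pi*x/4) dx.
Integrating by parts three times (tabular method), an antiderivative of (x**3) sin(7*pi*x/4) is -4*x**3*cos(7*pi*x/4)/(7*pi) + 48*x**2*sin(7*pi*x/4)/(49*pi**2) + 384*x*cos(7*pi*x/4)/(343*pi**3) - 1536*sin(7*pi*x/4)/(2401*pi**4); evaluating from 0 to 4: ∫_{0}^{4} (x**3) sin(7*pi*x/4) dx = (256*(-6 + 49*pi**2)/(343*pi**3)) - (0) = 256*(-6 + 49*pi**2)/(343*pi**3).
Hence b_7 = (1/2)·(256*(-6 + 49*pi**2)/(343*pi**3)) = 128*(-6 + 49*pi**2)/(343*pi**3).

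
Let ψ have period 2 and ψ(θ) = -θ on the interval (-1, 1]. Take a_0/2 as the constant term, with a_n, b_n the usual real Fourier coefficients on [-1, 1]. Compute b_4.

1/(2*pi)

b_4 = ∫_{-1}^{1} ψ(θ) sin(4*pi*θ) dθ.
ψ is odd and sin(4*pi*θ) is odd, so the integrand is even and b_4 = 2 ∫_0^{1} ψ(θ) sin(4*pi*θ) dθ.
Integrating by parts (boundary term plus one more integral), an antiderivative of (-θ) sin(4*pi*θ) is θ*cos(4*pi*θ)/(4*pi) - sin(4*pi*θ)/(16*pi**2); evaluating from 0 to 1: ∫_{0}^{1} (-θ) sin(4*pi*θ) dθ = (1/(4*pi)) - (0) = 1/(4*pi).
Hence b_4 = 2·(1/(4*pi)) = 1/(2*pi).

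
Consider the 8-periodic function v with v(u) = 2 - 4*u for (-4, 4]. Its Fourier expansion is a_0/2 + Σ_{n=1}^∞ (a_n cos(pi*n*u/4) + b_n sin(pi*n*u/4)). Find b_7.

-32/(7*pi)

b_7 = 1/4 ∫_{-4}^{4} v(u) sin(7*pi*u/4) du.
Integrating by parts (boundary term plus one more integral), an antiderivative of (2 - 4*u) sin(7*pi*u/4) is 16*u*cos(7*pi*u/4)/(7*pi) - 64*sin(7*pi*u/4)/(49*pi**2) - 8*cos(7*pi*u/4)/(7*pi); evaluating from -4 to 4: ∫_{-4}^{4} (2 - 4*u) sin(7*pi*u/4) du = (-8/pi) - (72/(7*pi)) = -128/(7*pi).
Hence b_7 = (1/4)·(-128/(7*pi)) = -32/(7*pi).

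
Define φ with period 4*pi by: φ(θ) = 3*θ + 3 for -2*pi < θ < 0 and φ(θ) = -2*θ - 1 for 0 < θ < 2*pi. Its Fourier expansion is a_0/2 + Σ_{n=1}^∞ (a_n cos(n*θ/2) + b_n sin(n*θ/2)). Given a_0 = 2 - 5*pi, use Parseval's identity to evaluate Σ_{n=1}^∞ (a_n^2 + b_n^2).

-4*pi + 8 + 29*pi**2/6

Parseval: a_0^2/2 + Σ_{n≥1} (a_n^2+b_n^2) = (1/(2*pi)) ∫_{-2*pi}^{2*pi} φ(θ)^2 dθ = -14*pi + 10 + 52*pi**2/3.
Subtract a_0^2/2 = (2 - 5*pi)**2/2: Σ (a_n^2+b_n^2) = -4*pi + 8 + 29*pi**2/6.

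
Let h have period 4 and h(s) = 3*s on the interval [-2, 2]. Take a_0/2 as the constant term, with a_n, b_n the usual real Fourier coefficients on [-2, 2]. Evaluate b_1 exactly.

b_1 = 1/2 ∫_{-2}^{2} h(s) sin(pi*s/2) ds.
h is odd and sin(pi*s/2) is odd, so the integrand is even and b_1 = ∫_0^{2} h(s) sin(pi*s/2) ds.
Integrating by parts (boundary term plus one more integral), an antiderivative of (3*s) sin(pi*s/2) is -6*s*cos(pi*s/2)/pi + 12*sin(pi*s/2)/pi**2; evaluating from 0 to 2: ∫_{0}^{2} (3*s) sin(pi*s/2) ds = (12/pi) - (0) = 12/pi.
Hence b_1 = 12/pi.

12/pi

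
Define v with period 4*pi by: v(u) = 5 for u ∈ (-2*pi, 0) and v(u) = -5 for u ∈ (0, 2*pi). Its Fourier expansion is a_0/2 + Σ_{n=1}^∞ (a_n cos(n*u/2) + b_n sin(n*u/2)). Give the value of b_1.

-20/pi

b_1 = (1/(2*pi)) ∫_{-2*pi}^{2*pi} v(u) sin(u/2) du.
v is odd and sin(u/2) is odd, so the integrand is even and b_1 = 1/pi ∫_0^{2*pi} v(u) sin(u/2) du.
Directly, an antiderivative of (-5) sin(u/2) is 10*cos(u/2); evaluating from 0 to 2*pi: ∫_{0}^{2*pi} (-5) sin(u/2) du = (-10) - (10) = -20.
Hence b_1 = (1/pi)·(-20) = -20/pi.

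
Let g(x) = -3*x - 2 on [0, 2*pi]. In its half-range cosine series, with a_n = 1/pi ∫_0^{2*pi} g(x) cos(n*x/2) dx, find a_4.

a_4 = 1/pi ∫_0^{2*pi} (-3*x - 2) cos(2*x) dx.
Integrating by parts (boundary term plus one more integral), an antiderivative of (-3*x - 2) cos(2*x) is -3*x*sin(2*x)/2 - sin(2*x) - 3*cos(2*x)/4; evaluating from 0 to 2*pi: ∫_{0}^{2*pi} (-3*x - 2) cos(2*x) dx = (-3/4) - (-3/4) = 0.
Hence a_4 = (1/pi)·(0) = 0.

0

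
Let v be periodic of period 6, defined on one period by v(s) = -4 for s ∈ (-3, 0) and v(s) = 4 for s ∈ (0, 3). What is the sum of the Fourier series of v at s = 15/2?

s = 15/2 differs from s = 3/2 by 1 full period(s), and the series is 6-periodic.
v is continuous at s = 3/2 with value 4, so the series converges to 4 there.

4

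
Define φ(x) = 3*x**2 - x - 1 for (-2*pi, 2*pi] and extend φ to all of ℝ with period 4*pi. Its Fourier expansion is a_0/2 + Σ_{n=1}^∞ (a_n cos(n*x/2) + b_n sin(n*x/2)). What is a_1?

-48

a_1 = (1/(2*pi)) ∫_{-2*pi}^{2*pi} φ(x) cos(x/2) dx.
Integrating by parts twice (tabular method), an antiderivative of (3*x**2 - x - 1) cos(x/2) is 6*x**2*sin(x/2) - 2*x*sin(x/2) + 24*x*cos(x/2) - 50*sin(x/2) - 4*cos(x/2); evaluating from -2*pi to 2*pi: ∫_{-2*pi}^{2*pi} (3*x**2 - x - 1) cos(x/2) dx = (4 - 48*pi) - (4 + 48*pi) = -96*pi.
Hence a_1 = (1/(2*pi))·(-96*pi) = -48.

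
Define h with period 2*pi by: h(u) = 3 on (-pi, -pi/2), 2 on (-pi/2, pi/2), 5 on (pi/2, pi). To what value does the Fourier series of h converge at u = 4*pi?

u = 4*pi differs from u = 0 by 2 full period(s), and the series is 2*pi-periodic.
h is continuous at u = 0 with value 2, so the series converges to 2 there.

2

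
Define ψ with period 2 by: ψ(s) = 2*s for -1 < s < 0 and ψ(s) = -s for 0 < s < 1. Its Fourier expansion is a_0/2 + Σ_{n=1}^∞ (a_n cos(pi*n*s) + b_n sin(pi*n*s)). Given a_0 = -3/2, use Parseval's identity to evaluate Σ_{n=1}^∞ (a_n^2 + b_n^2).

13/24

Parseval: a_0^2/2 + Σ_{n≥1} (a_n^2+b_n^2) = ∫_{-1}^{1} ψ(s)^2 ds = 5/3.
Subtract a_0^2/2 = 9/8: Σ (a_n^2+b_n^2) = 13/24.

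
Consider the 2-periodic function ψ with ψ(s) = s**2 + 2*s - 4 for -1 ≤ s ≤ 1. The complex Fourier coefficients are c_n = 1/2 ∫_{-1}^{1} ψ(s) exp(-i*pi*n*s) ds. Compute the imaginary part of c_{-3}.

2/(3*pi)

Since ψ is real-valued, Im(c_{-3}) = -1/2 ∫_{-1}^{1} ψ(s) sin(-3*pi*s) ds = b_{3}/2.
Integrating by parts twice (tabular method), an antiderivative of (s**2 + 2*s - 4) sin(-3*pi*s) is s**2*cos(3*pi*s)/(3*pi) - 2*s*sin(3*pi*s)/(9*pi**2) + 2*s*cos(3*pi*s)/(3*pi) - 2*sin(3*pi*s)/(9*pi**2) - 4*cos(3*pi*s)/(3*pi) - 2*cos(3*pi*s)/(27*pi**3); evaluating from -1 to 1: ∫_{-1}^{1} (s**2 + 2*s - 4) sin(-3*pi*s) ds = ((2 + 9*pi**2)/(27*pi**3)) - ((2 + 45*pi**2)/(27*pi**3)) = -4/(3*pi).
Hence Im(c_{-3}) = (-1/2)·(-4/(3*pi)) = 2/(3*pi).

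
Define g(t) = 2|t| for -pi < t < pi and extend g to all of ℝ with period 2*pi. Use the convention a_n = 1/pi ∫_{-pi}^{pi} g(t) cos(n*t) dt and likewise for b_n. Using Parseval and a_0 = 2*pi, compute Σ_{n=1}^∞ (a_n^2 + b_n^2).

2*pi**2/3

Parseval: a_0^2/2 + Σ_{n≥1} (a_n^2+b_n^2) = 1/pi ∫_{-pi}^{pi} g(t)^2 dt = 8*pi**2/3.
Subtract a_0^2/2 = 2*pi**2: Σ (a_n^2+b_n^2) = 2*pi**2/3.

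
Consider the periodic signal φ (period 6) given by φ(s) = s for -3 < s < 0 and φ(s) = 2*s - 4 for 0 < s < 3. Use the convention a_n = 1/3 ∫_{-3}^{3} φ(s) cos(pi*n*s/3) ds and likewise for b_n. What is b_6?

-3/(2*pi)

b_6 = 1/3 ∫_{-3}^{3} φ(s) sin(2*pi*s) ds.
Split the integral at the breakpoints.
Integrating by parts (boundary term plus one more integral), an antiderivative of (s) sin(2*pi*s) is -s*cos(2*pi*s)/(2*pi) + sin(2*pi*s)/(4*pi**2); evaluating from -3 to 0: ∫_{-3}^{0} (s) sin(2*pi*s) ds = (0) - (3/(2*pi)) = -3/(2*pi).
Integrating by parts (boundary term plus one more integral), an antiderivative of (2*s - 4) sin(2*pi*s) is -s*cos(2*pi*s)/pi + sin(2*pi*s)/(2*pi**2) + 2*cos(2*pi*s)/pi; evaluating from 0 to 3: ∫_{0}^{3} (2*s - 4) sin(2*pi*s) ds = (-1/pi) - (2/pi) = -3/pi.
Summing the pieces and multiplying by (1/3) gives b_6 = -3/(2*pi).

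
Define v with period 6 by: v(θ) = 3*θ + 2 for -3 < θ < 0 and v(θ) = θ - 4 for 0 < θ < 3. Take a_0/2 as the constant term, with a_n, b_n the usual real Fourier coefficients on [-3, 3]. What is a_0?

-5

a_0 = 1/3 ∫_{-3}^{3} v(θ) dθ = 1/3 · (-15) = -5.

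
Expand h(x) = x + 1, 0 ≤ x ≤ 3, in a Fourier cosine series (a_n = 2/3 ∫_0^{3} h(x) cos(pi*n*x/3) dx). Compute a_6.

0

a_6 = 2/3 ∫_0^{3} (x + 1) cos(2*pi*x) dx.
Integrating by parts (boundary term plus one more integral), an antiderivative of (x + 1) cos(2*pi*x) is x*sin(2*pi*x)/(2*pi) + sin(2*pi*x)/(2*pi) + cos(2*pi*x)/(4*pi**2); evaluating from 0 to 3: ∫_{0}^{3} (x + 1) cos(2*pi*x) dx = (1/(4*pi**2)) - (1/(4*pi**2)) = 0.
Hence a_6 = (2/3)·(0) = 0.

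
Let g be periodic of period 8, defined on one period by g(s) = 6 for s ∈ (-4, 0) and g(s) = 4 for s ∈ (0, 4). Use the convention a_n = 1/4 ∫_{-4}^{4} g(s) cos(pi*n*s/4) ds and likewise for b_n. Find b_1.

b_1 = 1/4 ∫_{-4}^{4} g(s) sin(pi*s/4) ds.
Split the integral at the breakpoints.
Directly, an antiderivative of (6) sin(pi*s/4) is -24*cos(pi*s/4)/pi; evaluating from -4 to 0: ∫_{-4}^{0} (6) sin(pi*s/4) ds = (-24/pi) - (24/pi) = -48/pi.
Directly, an antiderivative of (4) sin(pi*s/4) is -16*cos(pi*s/4)/pi; evaluating from 0 to 4: ∫_{0}^{4} (4) sin(pi*s/4) ds = (16/pi) - (-16/pi) = 32/pi.
Summing the pieces and multiplying by (1/4) gives b_1 = -4/pi.

-4/pi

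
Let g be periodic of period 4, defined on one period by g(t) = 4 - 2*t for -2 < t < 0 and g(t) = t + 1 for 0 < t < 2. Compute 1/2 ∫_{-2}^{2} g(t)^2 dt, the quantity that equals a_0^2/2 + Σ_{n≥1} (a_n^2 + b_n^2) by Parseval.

1/2 ∫_{-2}^{2} g(t)^2 dt = 1/2 · (250/3) = 125/3.

125/3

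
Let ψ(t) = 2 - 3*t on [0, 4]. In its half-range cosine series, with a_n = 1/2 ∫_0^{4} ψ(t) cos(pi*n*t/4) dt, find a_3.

16/(3*pi**2)

a_3 = 1/2 ∫_0^{4} (2 - 3*t) cos(3*pi*t/4) dt.
Integrating by parts (boundary term plus one more integral), an antiderivative of (2 - 3*t) cos(3*pi*t/4) is -4*t*sin(3*pi*t/4)/pi + 8*sin(3*pi*t/4)/(3*pi) - 16*cos(3*pi*t/4)/(3*pi**2); evaluating from 0 to 4: ∫_{0}^{4} (2 - 3*t) cos(3*pi*t/4) dt = (16/(3*pi**2)) - (-16/(3*pi**2)) = 32/(3*pi**2).
Hence a_3 = (1/2)·(32/(3*pi**2)) = 16/(3*pi**2).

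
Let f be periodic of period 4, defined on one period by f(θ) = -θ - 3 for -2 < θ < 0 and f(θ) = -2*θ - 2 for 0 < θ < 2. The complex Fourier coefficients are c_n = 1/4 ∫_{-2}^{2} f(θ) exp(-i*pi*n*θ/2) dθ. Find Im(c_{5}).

Since f is real-valued, Im(c_{5}) = -1/4 ∫_{-2}^{2} f(θ) sin(5*pi*θ/2) dθ = -b_{5}/2.
Split the integral at the breakpoints.
Integrating by parts (boundary term plus one more integral), an antiderivative of (-θ - 3) sin(5*pi*θ/2) is 2*θ*cos(5*pi*θ/2)/(5*pi) - 4*sin(5*pi*θ/2)/(25*pi**2) + 6*cos(5*pi*θ/2)/(5*pi); evaluating from -2 to 0: ∫_{-2}^{0} (-θ - 3) sin(5*pi*θ/2) dθ = (6/(5*pi)) - (-2/(5*pi)) = 8/(5*pi).
Integrating by parts (boundary term plus one more integral), an antiderivative of (-2*θ - 2) sin(5*pi*θ/2) is 4*θ*cos(5*pi*θ/2)/(5*pi) - 8*sin(5*pi*θ/2)/(25*pi**2) + 4*cos(5*pi*θ/2)/(5*pi); evaluating from 0 to 2: ∫_{0}^{2} (-2*θ - 2) sin(5*pi*θ/2) dθ = (-12/(5*pi)) - (4/(5*pi)) = -16/(5*pi).
So ∫_{-2}^{2} f(θ) sin(5*pi*θ/2) dθ = -8/(5*pi).
Hence Im(c_{5}) = (-1/4)·(-8/(5*pi)) = 2/(5*pi).

2/(5*pi)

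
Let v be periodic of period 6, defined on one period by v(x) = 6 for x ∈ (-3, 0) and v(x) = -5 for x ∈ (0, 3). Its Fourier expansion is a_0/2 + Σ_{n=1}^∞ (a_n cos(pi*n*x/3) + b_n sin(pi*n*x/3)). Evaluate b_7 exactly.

-22/(7*pi)

b_7 = 1/3 ∫_{-3}^{3} v(x) sin(7*pi*x/3) dx.
Split the integral at the breakpoints.
Directly, an antiderivative of (6) sin(7*pi*x/3) is -18*cos(7*pi*x/3)/(7*pi); evaluating from -3 to 0: ∫_{-3}^{0} (6) sin(7*pi*x/3) dx = (-18/(7*pi)) - (18/(7*pi)) = -36/(7*pi).
Directly, an antiderivative of (-5) sin(7*pi*x/3) is 15*cos(7*pi*x/3)/(7*pi); evaluating from 0 to 3: ∫_{0}^{3} (-5) sin(7*pi*x/3) dx = (-15/(7*pi)) - (15/(7*pi)) = -30/(7*pi).
Summing the pieces and multiplying by (1/3) gives b_7 = -22/(7*pi).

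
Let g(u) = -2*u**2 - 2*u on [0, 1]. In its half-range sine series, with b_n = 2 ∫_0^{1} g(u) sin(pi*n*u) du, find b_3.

8*(2 - 9*pi**2)/(27*pi**3)

b_3 = 2 ∫_0^{1} (-2*u**2 - 2*u) sin(3*pi*u) du.
Integrating by parts twice (tabular method), an antiderivative of (-2*u**2 - 2*u) sin(3*pi*u) is 2*u**2*cos(3*pi*u)/(3*pi) - 4*u*sin(3*pi*u)/(9*pi**2) + 2*u*cos(3*pi*u)/(3*pi) - 2*sin(3*pi*u)/(9*pi**2) - 4*cos(3*pi*u)/(27*pi**3); evaluating from 0 to 1: ∫_{0}^{1} (-2*u**2 - 2*u) sin(3*pi*u) du = (4*(1 - 9*pi**2)/(27*pi**3)) - (-4/(27*pi**3)) = 4*(2 - 9*pi**2)/(27*pi**3).
Hence b_3 = 2·(4*(2 - 9*pi**2)/(27*pi**3)) = 8*(2 - 9*pi**2)/(27*pi**3).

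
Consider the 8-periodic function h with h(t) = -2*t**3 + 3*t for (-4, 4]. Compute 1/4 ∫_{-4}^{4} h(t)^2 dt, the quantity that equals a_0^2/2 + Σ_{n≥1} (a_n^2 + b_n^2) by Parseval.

124192/35

1/4 ∫_{-4}^{4} h(t)^2 dt = 1/4 · (496768/35) = 124192/35.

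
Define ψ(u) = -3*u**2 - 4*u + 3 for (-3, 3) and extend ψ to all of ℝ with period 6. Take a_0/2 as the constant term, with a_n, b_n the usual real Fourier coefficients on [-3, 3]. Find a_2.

a_2 = 1/3 ∫_{-3}^{3} ψ(u) cos(2*pi*u/3) du.
Integrating by parts twice (tabular method), an antiderivative of (-3*u**2 - 4*u + 3) cos(2*pi*u/3) is -9*u**2*sin(2*pi*u/3)/(2*pi) - 6*u*sin(2*pi*u/3)/pi - 27*u*cos(2*pi*u/3)/(2*pi**2) + 81*sin(2*pi*u/3)/(4*pi**3) + 9*sin(2*pi*u/3)/(2*pi) - 9*cos(2*pi*u/3)/pi**2; evaluating from -3 to 3: ∫_{-3}^{3} (-3*u**2 - 4*u + 3) cos(2*pi*u/3) du = (-99/(2*pi**2)) - (63/(2*pi**2)) = -81/pi**2.
Hence a_2 = (1/3)·(-81/pi**2) = -27/pi**2.

-27/pi**2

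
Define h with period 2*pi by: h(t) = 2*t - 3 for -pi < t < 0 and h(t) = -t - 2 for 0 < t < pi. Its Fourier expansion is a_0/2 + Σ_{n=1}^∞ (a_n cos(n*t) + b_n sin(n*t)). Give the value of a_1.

6/pi

a_1 = 1/pi ∫_{-pi}^{pi} h(t) cos(t) dt.
Split the integral at the breakpoints.
Integrating by parts (boundary term plus one more integral), an antiderivative of (2*t - 3) cos(t) is 2*t*sin(t) - 3*sin(t) + 2*cos(t); evaluating from -pi to 0: ∫_{-pi}^{0} (2*t - 3) cos(t) dt = (2) - (-2) = 4.
Integrating by parts (boundary term plus one more integral), an antiderivative of (-t - 2) cos(t) is -t*sin(t) - 2*sin(t) - cos(t); evaluating from 0 to pi: ∫_{0}^{pi} (-t - 2) cos(t) dt = (1) - (-1) = 2.
Summing the pieces and multiplying by (1/pi) gives a_1 = 6/pi.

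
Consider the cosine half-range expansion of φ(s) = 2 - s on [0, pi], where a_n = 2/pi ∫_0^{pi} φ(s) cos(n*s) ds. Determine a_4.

0

a_4 = 2/pi ∫_0^{pi} (2 - s) cos(4*s) ds.
Integrating by parts (boundary term plus one more integral), an antiderivative of (2 - s) cos(4*s) is -s*sin(4*s)/4 + sin(4*s)/2 - cos(4*s)/16; evaluating from 0 to pi: ∫_{0}^{pi} (2 - s) cos(4*s) ds = (-1/16) - (-1/16) = 0.
Hence a_4 = (2/pi)·(0) = 0.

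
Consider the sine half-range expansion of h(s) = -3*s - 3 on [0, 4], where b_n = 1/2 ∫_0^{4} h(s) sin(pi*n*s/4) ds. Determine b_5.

-36/(5*pi)

b_5 = 1/2 ∫_0^{4} (-3*s - 3) sin(5*pi*s/4) ds.
Integrating by parts (boundary term plus one more integral), an antiderivative of (-3*s - 3) sin(5*pi*s/4) is 12*s*cos(5*pi*s/4)/(5*pi) - 48*sin(5*pi*s/4)/(25*pi**2) + 12*cos(5*pi*s/4)/(5*pi); evaluating from 0 to 4: ∫_{0}^{4} (-3*s - 3) sin(5*pi*s/4) ds = (-12/pi) - (12/(5*pi)) = -72/(5*pi).
Hence b_5 = (1/2)·(-72/(5*pi)) = -36/(5*pi).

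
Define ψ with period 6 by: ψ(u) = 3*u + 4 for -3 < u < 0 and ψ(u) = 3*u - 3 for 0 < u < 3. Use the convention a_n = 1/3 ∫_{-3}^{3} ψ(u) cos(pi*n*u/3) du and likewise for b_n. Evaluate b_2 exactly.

b_2 = 1/3 ∫_{-3}^{3} ψ(u) sin(2*pi*u/3) du.
Split the integral at the breakpoints.
Integrating by parts (boundary term plus one more integral), an antiderivative of (3*u + 4) sin(2*pi*u/3) is -9*u*cos(2*pi*u/3)/(2*pi) + 27*sin(2*pi*u/3)/(4*pi**2) - 6*cos(2*pi*u/3)/pi; evaluating from -3 to 0: ∫_{-3}^{0} (3*u + 4) sin(2*pi*u/3) du = (-6/pi) - (15/(2*pi)) = -27/(2*pi).
Integrating by parts (boundary term plus one more integral), an antiderivative of (3*u - 3) sin(2*pi*u/3) is -9*u*cos(2*pi*u/3)/(2*pi) + 27*sin(2*pi*u/3)/(4*pi**2) + 9*cos(2*pi*u/3)/(2*pi); evaluating from 0 to 3: ∫_{0}^{3} (3*u - 3) sin(2*pi*u/3) du = (-9/pi) - (9/(2*pi)) = -27/(2*pi).
Summing the pieces and multiplying by (1/3) gives b_2 = -9/pi.

-9/pi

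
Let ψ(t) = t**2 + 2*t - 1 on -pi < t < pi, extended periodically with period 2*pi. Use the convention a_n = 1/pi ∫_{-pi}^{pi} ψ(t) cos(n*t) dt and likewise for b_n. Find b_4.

-1

b_4 = 1/pi ∫_{-pi}^{pi} ψ(t) sin(4*t) dt.
Integrating by parts twice (tabular method), an antiderivative of (t**2 + 2*t - 1) sin(4*t) is -t**2*cos(4*t)/4 + t*sin(4*t)/8 - t*cos(4*t)/2 + sin(4*t)/8 + 9*cos(4*t)/32; evaluating from -pi to pi: ∫_{-pi}^{pi} (t**2 + 2*t - 1) sin(4*t) dt = (-pi**2/4 - pi/2 + 9/32) - (-pi**2/4 + 9/32 + pi/2) = -pi.
Hence b_4 = (1/pi)·(-pi) = -1.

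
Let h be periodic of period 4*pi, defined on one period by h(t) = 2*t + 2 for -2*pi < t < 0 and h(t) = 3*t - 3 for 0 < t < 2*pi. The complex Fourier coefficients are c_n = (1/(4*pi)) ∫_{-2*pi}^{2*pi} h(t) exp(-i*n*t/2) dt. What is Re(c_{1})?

Since h is real-valued, Re(c_{1}) = (1/(4*pi)) ∫_{-2*pi}^{2*pi} h(t) cos(t/2) dt = a_{1}/2.
Split the integral at the breakpoints.
Integrating by parts (boundary term plus one more integral), an antiderivative of (2*t + 2) cos(t/2) is 4*t*sin(t/2) + 4*sin(t/2) + 8*cos(t/2); evaluating from -2*pi to 0: ∫_{-2*pi}^{0} (2*t + 2) cos(t/2) dt = (8) - (-8) = 16.
Integrating by parts (boundary term plus one more integral), an antiderivative of (3*t - 3) cos(t/2) is 6*t*sin(t/2) - 6*sin(t/2) + 12*cos(t/2); evaluating from 0 to 2*pi: ∫_{0}^{2*pi} (3*t - 3) cos(t/2) dt = (-12) - (12) = -24.
So ∫_{-2*pi}^{2*pi} h(t) cos(t/2) dt = -8.
Hence Re(c_{1}) = (1/(4*pi))·(-8) = -2/pi.

-2/pi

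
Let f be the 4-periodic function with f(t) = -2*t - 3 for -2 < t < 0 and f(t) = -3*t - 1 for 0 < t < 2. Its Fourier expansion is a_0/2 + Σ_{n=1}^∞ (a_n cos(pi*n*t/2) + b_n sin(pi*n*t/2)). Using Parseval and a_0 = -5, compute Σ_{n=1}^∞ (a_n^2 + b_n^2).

Parseval: a_0^2/2 + Σ_{n≥1} (a_n^2+b_n^2) = 1/2 ∫_{-2}^{2} f(t)^2 dt = 64/3.
Subtract a_0^2/2 = 25/2: Σ (a_n^2+b_n^2) = 53/6.

53/6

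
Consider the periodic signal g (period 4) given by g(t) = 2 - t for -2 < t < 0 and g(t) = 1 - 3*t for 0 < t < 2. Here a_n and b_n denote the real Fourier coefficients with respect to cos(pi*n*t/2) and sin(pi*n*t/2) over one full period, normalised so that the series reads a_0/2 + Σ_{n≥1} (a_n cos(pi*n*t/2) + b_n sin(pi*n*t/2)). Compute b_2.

4/pi

b_2 = 1/2 ∫_{-2}^{2} g(t) sin(pi*t) dt.
Split the integral at the breakpoints.
Integrating by parts (boundary term plus one more integral), an antiderivative of (2 - t) sin(pi*t) is t*cos(pi*t)/pi - sin(pi*t)/pi**2 - 2*cos(pi*t)/pi; evaluating from -2 to 0: ∫_{-2}^{0} (2 - t) sin(pi*t) dt = (-2/pi) - (-4/pi) = 2/pi.
Integrating by parts (boundary term plus one more integral), an antiderivative of (1 - 3*t) sin(pi*t) is 3*t*cos(pi*t)/pi - 3*sin(pi*t)/pi**2 - cos(pi*t)/pi; evaluating from 0 to 2: ∫_{0}^{2} (1 - 3*t) sin(pi*t) dt = (5/pi) - (-1/pi) = 6/pi.
Summing the pieces and multiplying by (1/2) gives b_2 = 4/pi.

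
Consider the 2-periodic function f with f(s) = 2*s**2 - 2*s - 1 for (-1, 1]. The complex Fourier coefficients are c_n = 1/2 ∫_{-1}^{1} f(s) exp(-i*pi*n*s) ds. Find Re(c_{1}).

-4/pi**2

Since f is real-valued, Re(c_{1}) = 1/2 ∫_{-1}^{1} f(s) cos(pi*s) ds = a_{1}/2.
Integrating by parts twice (tabular method), an antiderivative of (2*s**2 - 2*s - 1) cos(pi*s) is 2*s**2*sin(pi*s)/pi - 2*s*sin(pi*s)/pi + 4*s*cos(pi*s)/pi**2 - sin(pi*s)/pi - 4*sin(pi*s)/pi**3 - 2*cos(pi*s)/pi**2; evaluating from -1 to 1: ∫_{-1}^{1} (2*s**2 - 2*s - 1) cos(pi*s) ds = (-2/pi**2) - (6/pi**2) = -8/pi**2.
Hence Re(c_{1}) = (1/2)·(-8/pi**2) = -4/pi**2.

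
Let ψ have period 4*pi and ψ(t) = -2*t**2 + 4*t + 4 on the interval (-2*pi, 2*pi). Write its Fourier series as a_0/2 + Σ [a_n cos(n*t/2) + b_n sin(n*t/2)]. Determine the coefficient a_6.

a_6 = (1/(2*pi)) ∫_{-2*pi}^{2*pi} ψ(t) cos(3*t) dt.
Integrating by parts twice (tabular method), an antiderivative of (-2*t**2 + 4*t + 4) cos(3*t) is -2*t**2*sin(3*t)/3 + 4*t*sin(3*t)/3 - 4*t*cos(3*t)/9 + 40*sin(3*t)/27 + 4*cos(3*t)/9; evaluating from -2*pi to 2*pi: ∫_{-2*pi}^{2*pi} (-2*t**2 + 4*t + 4) cos(3*t) dt = (4/9 - 8*pi/9) - (4/9 + 8*pi/9) = -16*pi/9.
Hence a_6 = (1/(2*pi))·(-16*pi/9) = -8/9.

-8/9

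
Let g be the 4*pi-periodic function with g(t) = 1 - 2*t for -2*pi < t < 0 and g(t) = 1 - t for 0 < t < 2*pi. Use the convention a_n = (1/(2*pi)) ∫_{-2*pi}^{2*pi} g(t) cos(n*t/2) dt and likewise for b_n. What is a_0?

a_0 = (1/(2*pi)) ∫_{-2*pi}^{2*pi} g(t) dt = (1/(2*pi)) · (2*pi*(2 + pi)) = 2 + pi.

2 + pi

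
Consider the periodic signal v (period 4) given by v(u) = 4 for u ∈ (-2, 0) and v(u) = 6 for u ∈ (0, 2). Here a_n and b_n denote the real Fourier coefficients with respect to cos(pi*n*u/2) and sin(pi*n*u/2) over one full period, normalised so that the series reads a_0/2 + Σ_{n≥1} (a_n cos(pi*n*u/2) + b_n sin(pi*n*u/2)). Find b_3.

b_3 = 1/2 ∫_{-2}^{2} v(u) sin(3*pi*u/2) du.
Split the integral at the breakpoints.
Directly, an antiderivative of (4) sin(3*pi*u/2) is -8*cos(3*pi*u/2)/(3*pi); evaluating from -2 to 0: ∫_{-2}^{0} (4) sin(3*pi*u/2) du = (-8/(3*pi)) - (8/(3*pi)) = -16/(3*pi).
Directly, an antiderivative of (6) sin(3*pi*u/2) is -4*cos(3*pi*u/2)/pi; evaluating from 0 to 2: ∫_{0}^{2} (6) sin(3*pi*u/2) du = (4/pi) - (-4/pi) = 8/pi.
Summing the pieces and multiplying by (1/2) gives b_3 = 4/(3*pi).

4/(3*pi)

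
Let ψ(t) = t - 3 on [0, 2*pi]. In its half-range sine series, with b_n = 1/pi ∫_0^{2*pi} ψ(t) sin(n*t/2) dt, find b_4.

b_4 = 1/pi ∫_0^{2*pi} (t - 3) sin(2*t) dt.
Integrating by parts (boundary term plus one more integral), an antiderivative of (t - 3) sin(2*t) is -t*cos(2*t)/2 + sin(2*t)/4 + 3*cos(2*t)/2; evaluating from 0 to 2*pi: ∫_{0}^{2*pi} (t - 3) sin(2*t) dt = (3/2 - pi) - (3/2) = -pi.
Hence b_4 = (1/pi)·(-pi) = -1.

-1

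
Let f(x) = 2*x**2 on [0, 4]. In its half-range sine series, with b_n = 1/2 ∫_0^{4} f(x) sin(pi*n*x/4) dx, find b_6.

b_6 = 1/2 ∫_0^{4} (2*x**2) sin(3*pi*x/2) dx.
Integrating by parts twice (tabular method), an antiderivative of (2*x**2) sin(3*pi*x/2) is -4*x**2*cos(3*pi*x/2)/(3*pi) + 16*x*sin(3*pi*x/2)/(9*pi**2) + 32*cos(3*pi*x/2)/(27*pi**3); evaluating from 0 to 4: ∫_{0}^{4} (2*x**2) sin(3*pi*x/2) dx = (32*(1 - 18*pi**2)/(27*pi**3)) - (32/(27*pi**3)) = -64/(3*pi).
Hence b_6 = (1/2)·(-64/(3*pi)) = -32/(3*pi).

-32/(3*pi)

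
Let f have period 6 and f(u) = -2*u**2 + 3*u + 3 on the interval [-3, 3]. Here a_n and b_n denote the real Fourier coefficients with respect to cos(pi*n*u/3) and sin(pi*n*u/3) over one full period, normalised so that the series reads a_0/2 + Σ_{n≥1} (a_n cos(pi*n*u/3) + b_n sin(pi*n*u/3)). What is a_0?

-6

a_0 = 1/3 ∫_{-3}^{3} f(u) du = 1/3 · (-18) = -6.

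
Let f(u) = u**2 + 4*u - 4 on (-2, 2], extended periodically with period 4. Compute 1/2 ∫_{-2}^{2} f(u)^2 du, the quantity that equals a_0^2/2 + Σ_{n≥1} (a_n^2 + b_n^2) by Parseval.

896/15

1/2 ∫_{-2}^{2} f(u)^2 du = 1/2 · (1792/15) = 896/15.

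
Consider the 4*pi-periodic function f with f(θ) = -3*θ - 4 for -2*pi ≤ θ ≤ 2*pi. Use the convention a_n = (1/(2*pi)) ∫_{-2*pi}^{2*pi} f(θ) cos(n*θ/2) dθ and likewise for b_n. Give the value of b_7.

b_7 = (1/(2*pi)) ∫_{-2*pi}^{2*pi} f(θ) sin(7*θ/2) dθ.
Integrating by parts (boundary term plus one more integral), an antiderivative of (-3*θ - 4) sin(7*θ/2) is 6*θ*cos(7*θ/2)/7 - 12*sin(7*θ/2)/49 + 8*cos(7*θ/2)/7; evaluating from -2*pi to 2*pi: ∫_{-2*pi}^{2*pi} (-3*θ - 4) sin(7*θ/2) dθ = (-12*pi/7 - 8/7) - (-8/7 + 12*pi/7) = -24*pi/7.
Hence b_7 = (1/(2*pi))·(-24*pi/7) = -12/7.

-12/7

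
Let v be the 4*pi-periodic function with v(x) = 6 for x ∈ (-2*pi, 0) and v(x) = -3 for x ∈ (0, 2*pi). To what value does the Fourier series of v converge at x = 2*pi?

x = 2*pi differs from x = -2*pi by 1 full period(s), and the series is 4*pi-periodic.
At x = -2*pi the one-sided limits are v(-2*pi^-) = -3 and v(-2*pi^+) = 6.
By Dirichlet's theorem the series converges to their average, [(-3) + (6)]/2 = 3/2.

3/2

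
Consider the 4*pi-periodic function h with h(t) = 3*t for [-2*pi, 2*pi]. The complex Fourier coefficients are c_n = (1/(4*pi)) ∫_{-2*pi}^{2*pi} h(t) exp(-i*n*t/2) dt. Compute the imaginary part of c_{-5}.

Since h is real-valued, Im(c_{-5}) = -(1/(4*pi)) ∫_{-2*pi}^{2*pi} h(t) sin(-5*t/2) dt = b_{5}/2.
h is odd and sin(-5*t/2) is odd, so the integrand is even: ∫_{-2*pi}^{2*pi} h(t) sin(-5*t/2) dt = 2∫_0^{2*pi} h(t) sin(-5*t/2) dt.
Integrating by parts (boundary term plus one more integral), an antiderivative of (3*t) sin(-5*t/2) is 6*t*cos(5*t/2)/5 - 12*sin(5*t/2)/25; evaluating from 0 to 2*pi: ∫_{0}^{2*pi} (3*t) sin(-5*t/2) dt = (-12*pi/5) - (0) = -12*pi/5.
So ∫_{-2*pi}^{2*pi} h(t) sin(-5*t/2) dt = -24*pi/5.
Hence Im(c_{-5}) = (-1/(4*pi))·(-24*pi/5) = 6/5.

6/5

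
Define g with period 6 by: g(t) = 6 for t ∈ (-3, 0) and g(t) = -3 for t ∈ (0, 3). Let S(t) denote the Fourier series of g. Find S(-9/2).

t = -9/2 differs from t = 3/2 by -1 full period(s), and the series is 6-periodic.
g is continuous at t = 3/2 with value -3, so the series converges to -3 there.

-3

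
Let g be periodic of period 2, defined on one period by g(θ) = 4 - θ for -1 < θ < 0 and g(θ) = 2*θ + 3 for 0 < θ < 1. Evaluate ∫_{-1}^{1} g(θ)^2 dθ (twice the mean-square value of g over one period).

∫_{-1}^{1} g(θ)^2 dθ = 110/3.

110/3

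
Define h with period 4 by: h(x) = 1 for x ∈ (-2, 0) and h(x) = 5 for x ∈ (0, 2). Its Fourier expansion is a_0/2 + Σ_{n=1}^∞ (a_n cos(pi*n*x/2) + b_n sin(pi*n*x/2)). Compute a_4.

0

a_4 = 1/2 ∫_{-2}^{2} h(x) cos(2*pi*x) dx.
Split the integral at the breakpoints.
Directly, an antiderivative of (1) cos(2*pi*x) is sin(2*pi*x)/(2*pi); evaluating from -2 to 0: ∫_{-2}^{0} (1) cos(2*pi*x) dx = (0) - (0) = 0.
Directly, an antiderivative of (5) cos(2*pi*x) is 5*sin(2*pi*x)/(2*pi); evaluating from 0 to 2: ∫_{0}^{2} (5) cos(2*pi*x) dx = (0) - (0) = 0.
Summing the pieces and multiplying by (1/2) gives a_4 = 0.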